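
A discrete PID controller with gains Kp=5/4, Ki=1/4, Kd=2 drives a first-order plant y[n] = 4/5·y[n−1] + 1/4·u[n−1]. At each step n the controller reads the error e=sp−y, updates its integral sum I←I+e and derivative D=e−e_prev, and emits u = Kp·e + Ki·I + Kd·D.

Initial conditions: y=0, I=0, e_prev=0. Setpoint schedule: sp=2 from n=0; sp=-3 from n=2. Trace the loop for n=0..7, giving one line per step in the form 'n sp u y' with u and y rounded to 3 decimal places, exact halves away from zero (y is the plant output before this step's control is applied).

(exact arithmetic carried between steps; '≈' marks a value shown rounded to 6 d.p. or computed from one; I and e_prev carry over from the previous line; the table rounds u and y to 3 d.p., halves away from zero)
n=0: y=0, sp=2, e=sp−y=2; I=2, D=e−e_prev=2; u=5/4·2+1/4·2+2·2=7; next y=4/5·0+1/4·7=1.75
n=1: y=1.75, sp=2, e=sp−y=0.25; I=2.25, D=e−e_prev=-1.75; u=5/4·0.25+1/4·2.25+2·(-1.75)=-2.625; next y=4/5·1.75+1/4·(-2.625)=0.74375
n=2: y=0.74375, sp=-3, e=sp−y=-3.74375; I=-1.49375, D=e−e_prev=-3.99375; u=5/4·(-3.74375)+1/4·(-1.49375)+2·(-3.99375)=-13.040625; next y=4/5·0.74375+1/4·(-13.040625)≈-2.665156
n=3: y≈-2.665156, sp=-3, e=sp−y≈-0.334844; I≈-1.828594, D=e−e_prev≈3.408906; u=5/4·(-0.334844)+1/4·(-1.828594)+2·3.408906≈5.942109; next y=4/5·(-2.665156)+1/4·5.942109≈-0.646598
n=4: y≈-0.646598, sp=-3, e=sp−y≈-2.353402; I≈-4.181996, D=e−e_prev≈-2.018559; u=5/4·(-2.353402)+1/4·(-4.181996)+2·(-2.018559)≈-8.024369; next y=4/5·(-0.646598)+1/4·(-8.024369)≈-2.523370
n=5: y≈-2.523370, sp=-3, e=sp−y≈-0.476630; I≈-4.658626, D=e−e_prev≈1.876773; u=5/4·(-0.476630)+1/4·(-4.658626)+2·1.876773≈1.993102; next y=4/5·(-2.523370)+1/4·1.993102≈-1.520421
n=6: y≈-1.520421, sp=-3, e=sp−y≈-1.479579; I≈-6.138205, D=e−e_prev≈-1.002950; u=5/4·(-1.479579)+1/4·(-6.138205)+2·(-1.002950)≈-5.389924; next y=4/5·(-1.520421)+1/4·(-5.389924)≈-2.563818
n=7: y≈-2.563818, sp=-3, e=sp−y≈-0.436182; I≈-6.574387, D=e−e_prev≈1.043397; u=5/4·(-0.436182)+1/4·(-6.574387)+2·1.043397≈-0.102031; next y=4/5·(-2.563818)+1/4·(-0.102031)≈-2.076562

0 2 7.000 0.000
1 2 -2.625 1.750
2 -3 -13.041 0.744
3 -3 5.942 -2.665
4 -3 -8.024 -0.647
5 -3 1.993 -2.523
6 -3 -5.390 -1.520
7 -3 -0.102 -2.564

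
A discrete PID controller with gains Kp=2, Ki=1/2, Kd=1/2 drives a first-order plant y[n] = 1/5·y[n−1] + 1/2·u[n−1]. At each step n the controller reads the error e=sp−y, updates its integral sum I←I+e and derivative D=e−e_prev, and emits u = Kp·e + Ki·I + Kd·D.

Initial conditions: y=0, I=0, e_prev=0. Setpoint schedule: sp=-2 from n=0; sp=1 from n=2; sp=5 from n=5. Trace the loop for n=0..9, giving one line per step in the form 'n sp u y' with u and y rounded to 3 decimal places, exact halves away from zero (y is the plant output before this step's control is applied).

0 -2 -6.000 0.000
1 -2 3.000 -3.000
2 1 -0.700 0.900
3 1 3.010 -0.170
4 1 -1.863 1.471
5 5 17.047 -0.637
6 5 -10.288 8.396
7 5 28.113 -3.465
8 5 -24.071 13.364
9 5 48.341 -9.363

(exact arithmetic carried between steps; '≈' marks a value shown rounded to 6 d.p. or computed from one; I and e_prev carry over from the previous line; the table rounds u and y to 3 d.p., halves away from zero)
n=0: y=0, sp=-2, e=sp−y=-2; I=-2, D=e−e_prev=-2; u=2·(-2)+1/2·(-2)+1/2·(-2)=-6; next y=1/5·0+1/2·(-6)=-3
n=1: y=-3, sp=-2, e=sp−y=1; I=-1, D=e−e_prev=3; u=2·1+1/2·(-1)+1/2·3=3; next y=1/5·(-3)+1/2·3=0.9
n=2: y=0.9, sp=1, e=sp−y=0.1; I=-0.9, D=e−e_prev=-0.9; u=2·0.1+1/2·(-0.9)+1/2·(-0.9)=-0.7; next y=1/5·0.9+1/2·(-0.7)=-0.17
n=3: y=-0.17, sp=1, e=sp−y=1.17; I=0.27, D=e−e_prev=1.07; u=2·1.17+1/2·0.27+1/2·1.07=3.01; next y=1/5·(-0.17)+1/2·3.01=1.471
n=4: y=1.471, sp=1, e=sp−y=-0.471; I=-0.201, D=e−e_prev=-1.641; u=2·(-0.471)+1/2·(-0.201)+1/2·(-1.641)=-1.863; next y=1/5·1.471+1/2·(-1.863)=-0.6373
n=5: y=-0.6373, sp=5, e=sp−y=5.6373; I=5.4363, D=e−e_prev=6.1083; u=2·5.6373+1/2·5.4363+1/2·6.1083=17.0469; next y=1/5·(-0.6373)+1/2·17.0469=8.39599
n=6: y=8.39599, sp=5, e=sp−y=-3.39599; I=2.04031, D=e−e_prev=-9.03329; u=2·(-3.39599)+1/2·2.04031+1/2·(-9.03329)=-10.28847; next y=1/5·8.39599+1/2·(-10.28847)=-3.465037
n=7: y=-3.465037, sp=5, e=sp−y=8.465037; I=10.505347, D=e−e_prev=11.861027; u=2·8.465037+1/2·10.505347+1/2·11.861027=28.113261; next y=1/5·(-3.465037)+1/2·28.113261≈13.363623
n=8: y≈13.363623, sp=5, e=sp−y≈-8.363623; I≈2.141724, D=e−e_prev≈-16.828660; u=2·(-8.363623)+1/2·2.141724+1/2·(-16.828660)≈-24.070714; next y=1/5·13.363623+1/2·(-24.070714)≈-9.362633
n=9: y≈-9.362633, sp=5, e=sp−y≈14.362633; I≈16.504356, D=e−e_prev≈22.726256; u=2·14.362633+1/2·16.504356+1/2·22.726256≈48.340571; next y=1/5·(-9.362633)+1/2·48.340571≈22.297759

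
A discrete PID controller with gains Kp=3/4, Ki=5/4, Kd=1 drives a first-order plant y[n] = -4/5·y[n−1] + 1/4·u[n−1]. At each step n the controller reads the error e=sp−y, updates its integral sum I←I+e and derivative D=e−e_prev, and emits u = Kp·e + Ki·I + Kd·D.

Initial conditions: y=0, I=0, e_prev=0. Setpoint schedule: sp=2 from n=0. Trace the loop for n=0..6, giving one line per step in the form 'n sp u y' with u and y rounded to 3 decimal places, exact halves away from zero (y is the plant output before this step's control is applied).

(exact arithmetic carried between steps; '≈' marks a value shown rounded to 6 d.p. or computed from one; I and e_prev carry over from the previous line; the table rounds u and y to 3 d.p., halves away from zero)
n=0: y=0, sp=2, e=sp−y=2; I=2, D=e−e_prev=2; u=3/4·2+5/4·2+1·2=6; next y=-4/5·0+1/4·6=1.5
n=1: y=1.5, sp=2, e=sp−y=0.5; I=2.5, D=e−e_prev=-1.5; u=3/4·0.5+5/4·2.5+1·(-1.5)=2; next y=-4/5·1.5+1/4·2=-0.7
n=2: y=-0.7, sp=2, e=sp−y=2.7; I=5.2, D=e−e_prev=2.2; u=3/4·2.7+5/4·5.2+1·2.2=10.725; next y=-4/5·(-0.7)+1/4·10.725=3.24125
n=3: y=3.24125, sp=2, e=sp−y=-1.24125; I=3.95875, D=e−e_prev=-3.94125; u=3/4·(-1.24125)+5/4·3.95875+1·(-3.94125)=0.07625; next y=-4/5·3.24125+1/4·0.07625≈-2.573938
n=4: y≈-2.573938, sp=2, e=sp−y≈4.573938; I≈8.532688, D=e−e_prev≈5.815188; u=3/4·4.573938+5/4·8.532688+1·5.815188≈19.9115; next y=-4/5·(-2.573938)+1/4·19.9115≈7.037025
n=5: y=7.037025, sp=2, e=sp−y=-5.037025; I≈3.495663, D=e−e_prev≈-9.610963; u=3/4·(-5.037025)+5/4·3.495663+1·(-9.610963)≈-9.019153; next y=-4/5·7.037025+1/4·(-9.019153)≈-7.884408
n=6: y≈-7.884408, sp=2, e=sp−y≈9.884408; I≈13.380071, D=e−e_prev≈14.921433; u=3/4·9.884408+5/4·13.380071+1·14.921433≈39.059828; next y=-4/5·(-7.884408)+1/4·39.059828≈16.072484

0 2 6.000 0.000
1 2 2.000 1.500
2 2 10.725 -0.700
3 2 0.076 3.241
4 2 19.912 -2.574
5 2 -9.019 7.037
6 2 39.060 -7.884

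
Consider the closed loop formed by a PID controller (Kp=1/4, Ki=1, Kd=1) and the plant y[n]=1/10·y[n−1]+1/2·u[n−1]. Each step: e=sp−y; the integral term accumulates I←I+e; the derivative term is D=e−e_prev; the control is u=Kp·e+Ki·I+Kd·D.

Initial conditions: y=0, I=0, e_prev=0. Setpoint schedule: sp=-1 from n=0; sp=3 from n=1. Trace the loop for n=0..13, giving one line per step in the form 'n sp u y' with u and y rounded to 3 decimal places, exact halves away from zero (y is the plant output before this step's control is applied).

(exact arithmetic carried between steps; '≈' marks a value shown rounded to 6 d.p. or computed from one; I and e_prev carry over from the previous line; the table rounds u and y to 3 d.p., halves away from zero)
n=0: y=0, sp=-1, e=sp−y=-1; I=-1, D=e−e_prev=-1; u=1/4·(-1)+1·(-1)+1·(-1)=-2.25; next y=1/10·0+1/2·(-2.25)=-1.125
n=1: y=-1.125, sp=3, e=sp−y=4.125; I=3.125, D=e−e_prev=5.125; u=1/4·4.125+1·3.125+1·5.125=9.28125; next y=1/10·(-1.125)+1/2·9.28125=4.528125
n=2: y=4.528125, sp=3, e=sp−y=-1.528125; I=1.596875, D=e−e_prev=-5.653125; u=1/4·(-1.528125)+1·1.596875+1·(-5.653125)≈-4.438281; next y=1/10·4.528125+1/2·(-4.438281)≈-1.766328
n=3: y≈-1.766328, sp=3, e=sp−y≈4.766328; I≈6.363203, D=e−e_prev≈6.294453; u=1/4·4.766328+1·6.363203+1·6.294453≈13.849238; next y=1/10·(-1.766328)+1/2·13.849238≈6.747986
n=4: y≈6.747986, sp=3, e=sp−y≈-3.747986; I≈2.615217, D=e−e_prev≈-8.514314; u=1/4·(-3.747986)+1·2.615217+1·(-8.514314)≈-6.836094; next y=1/10·6.747986+1/2·(-6.836094)≈-2.743248
n=5: y≈-2.743248, sp=3, e=sp−y≈5.743248; I≈8.358465, D=e−e_prev≈9.491235; u=1/4·5.743248+1·8.358465+1·9.491235≈19.285512; next y=1/10·(-2.743248)+1/2·19.285512≈9.368431
n=6: y≈9.368431, sp=3, e=sp−y≈-6.368431; I≈1.990034, D=e−e_prev≈-12.111680; u=1/4·(-6.368431)+1·1.990034+1·(-12.111680)≈-11.713754; next y=1/10·9.368431+1/2·(-11.713754)≈-4.920034
n=7: y≈-4.920034, sp=3, e=sp−y≈7.920034; I≈9.910068, D=e−e_prev≈14.288465; u=1/4·7.920034+1·9.910068+1·14.288465≈26.178541; next y=1/10·(-4.920034)+1/2·26.178541≈12.597267
n=8: y≈12.597267, sp=3, e=sp−y≈-9.597267; I≈0.312801, D=e−e_prev≈-17.517301; u=1/4·(-9.597267)+1·0.312801+1·(-17.517301)≈-19.603817; next y=1/10·12.597267+1/2·(-19.603817)≈-8.542182
n=9: y≈-8.542182, sp=3, e=sp−y≈11.542182; I≈11.854982, D=e−e_prev≈21.139449; u=1/4·11.542182+1·11.854982+1·21.139449≈35.879977; next y=1/10·(-8.542182)+1/2·35.879977≈17.085770
n=10: y≈17.085770, sp=3, e=sp−y≈-14.085770; I≈-2.230788, D=e−e_prev≈-25.627952; u=1/4·(-14.085770)+1·(-2.230788)+1·(-25.627952)≈-31.380182; next y=1/10·17.085770+1/2·(-31.380182)≈-13.981514
n=11: y≈-13.981514, sp=3, e=sp−y≈16.981514; I≈14.750726, D=e−e_prev≈31.067284; u=1/4·16.981514+1·14.750726+1·31.067284≈50.063389; next y=1/10·(-13.981514)+1/2·50.063389≈23.633543
n=12: y≈23.633543, sp=3, e=sp−y≈-20.633543; I≈-5.882817, D=e−e_prev≈-37.615057; u=1/4·(-20.633543)+1·(-5.882817)+1·(-37.615057)≈-48.656260; next y=1/10·23.633543+1/2·(-48.656260)≈-21.964776
n=13: y≈-21.964776, sp=3, e=sp−y≈24.964776; I≈19.081959, D=e−e_prev≈45.598319; u=1/4·24.964776+1·19.081959+1·45.598319≈70.921472; next y=1/10·(-21.964776)+1/2·70.921472≈33.264258

0 -1 -2.250 0.000
1 3 9.281 -1.125
2 3 -4.438 4.528
3 3 13.849 -1.766
4 3 -6.836 6.748
5 3 19.286 -2.743
6 3 -11.714 9.368
7 3 26.179 -4.920
8 3 -19.604 12.597
9 3 35.880 -8.542
10 3 -31.380 17.086
11 3 50.063 -13.982
12 3 -48.656 23.634
13 3 70.921 -21.965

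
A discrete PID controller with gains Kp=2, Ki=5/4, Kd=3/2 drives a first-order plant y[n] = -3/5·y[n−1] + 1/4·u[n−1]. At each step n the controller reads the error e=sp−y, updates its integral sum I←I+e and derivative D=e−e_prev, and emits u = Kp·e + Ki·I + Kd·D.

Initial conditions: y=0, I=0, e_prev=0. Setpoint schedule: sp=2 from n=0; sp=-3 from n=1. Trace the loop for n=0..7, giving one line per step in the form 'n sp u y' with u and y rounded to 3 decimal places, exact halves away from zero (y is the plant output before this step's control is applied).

(exact arithmetic carried between steps; '≈' marks a value shown rounded to 6 d.p. or computed from one; I and e_prev carry over from the previous line; the table rounds u and y to 3 d.p., halves away from zero)
n=0: y=0, sp=2, e=sp−y=2; I=2, D=e−e_prev=2; u=2·2+5/4·2+3/2·2=9.5; next y=-3/5·0+1/4·9.5=2.375
n=1: y=2.375, sp=-3, e=sp−y=-5.375; I=-3.375, D=e−e_prev=-7.375; u=2·(-5.375)+5/4·(-3.375)+3/2·(-7.375)=-26.03125; next y=-3/5·2.375+1/4·(-26.03125)≈-7.932813
n=2: y≈-7.932813, sp=-3, e=sp−y≈4.932813; I≈1.557813, D=e−e_prev≈10.307813; u=2·4.932813+5/4·1.557813+3/2·10.307813≈27.274609; next y=-3/5·(-7.932813)+1/4·27.274609≈11.578340
n=3: y≈11.578340, sp=-3, e=sp−y≈-14.578340; I≈-13.020527, D=e−e_prev≈-19.511152; u=2·(-14.578340)+5/4·(-13.020527)+3/2·(-19.511152)≈-74.699067; next y=-3/5·11.578340+1/4·(-74.699067)≈-25.621771
n=4: y≈-25.621771, sp=-3, e=sp−y≈22.621771; I≈9.601243, D=e−e_prev≈37.200111; u=2·22.621771+5/4·9.601243+3/2·37.200111≈113.045262; next y=-3/5·(-25.621771)+1/4·113.045262≈43.634378
n=5: y≈43.634378, sp=-3, e=sp−y≈-46.634378; I≈-37.033134, D=e−e_prev≈-69.256149; u=2·(-46.634378)+5/4·(-37.033134)+3/2·(-69.256149)≈-243.444397; next y=-3/5·43.634378+1/4·(-243.444397)≈-87.041726
n=6: y≈-87.041726, sp=-3, e=sp−y≈84.041726; I≈47.008591, D=e−e_prev≈130.676104; u=2·84.041726+5/4·47.008591+3/2·130.676104≈422.858347; next y=-3/5·(-87.041726)+1/4·422.858347≈157.939622
n=7: y≈157.939622, sp=-3, e=sp−y≈-160.939622; I≈-113.931031, D=e−e_prev≈-244.981348; u=2·(-160.939622)+5/4·(-113.931031)+3/2·(-244.981348)≈-831.765055; next y=-3/5·157.939622+1/4·(-831.765055)≈-302.705037

0 2 9.500 0.000
1 -3 -26.031 2.375
2 -3 27.275 -7.933
3 -3 -74.699 11.578
4 -3 113.045 -25.622
5 -3 -243.444 43.634
6 -3 422.858 -87.042
7 -3 -831.765 157.940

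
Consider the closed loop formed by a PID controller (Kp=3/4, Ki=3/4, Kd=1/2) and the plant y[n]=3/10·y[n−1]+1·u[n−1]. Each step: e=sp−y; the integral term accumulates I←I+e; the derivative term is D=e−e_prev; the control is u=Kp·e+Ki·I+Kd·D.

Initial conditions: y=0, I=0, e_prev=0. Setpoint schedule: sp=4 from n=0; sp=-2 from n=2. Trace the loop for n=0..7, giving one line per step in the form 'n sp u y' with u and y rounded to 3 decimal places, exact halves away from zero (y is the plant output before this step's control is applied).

0 4 8.000 0.000
1 4 -7.000 8.000
2 -2 7.200 -4.600
3 -2 -14.990 5.820
4 -2 22.483 -13.244
5 -2 -42.124 18.510
6 -2 68.532 -36.571
7 -2 -121.343 57.561

(exact arithmetic carried between steps; '≈' marks a value shown rounded to 6 d.p. or computed from one; I and e_prev carry over from the previous line; the table rounds u and y to 3 d.p., halves away from zero)
n=0: y=0, sp=4, e=sp−y=4; I=4, D=e−e_prev=4; u=3/4·4+3/4·4+1/2·4=8; next y=3/10·0+1·8=8
n=1: y=8, sp=4, e=sp−y=-4; I=0, D=e−e_prev=-8; u=3/4·(-4)+3/4·0+1/2·(-8)=-7; next y=3/10·8+1·(-7)=-4.6
n=2: y=-4.6, sp=-2, e=sp−y=2.6; I=2.6, D=e−e_prev=6.6; u=3/4·2.6+3/4·2.6+1/2·6.6=7.2; next y=3/10·(-4.6)+1·7.2=5.82
n=3: y=5.82, sp=-2, e=sp−y=-7.82; I=-5.22, D=e−e_prev=-10.42; u=3/4·(-7.82)+3/4·(-5.22)+1/2·(-10.42)=-14.99; next y=3/10·5.82+1·(-14.99)=-13.244
n=4: y=-13.244, sp=-2, e=sp−y=11.244; I=6.024, D=e−e_prev=19.064; u=3/4·11.244+3/4·6.024+1/2·19.064=22.483; next y=3/10·(-13.244)+1·22.483=18.5098
n=5: y=18.5098, sp=-2, e=sp−y=-20.5098; I=-14.4858, D=e−e_prev=-31.7538; u=3/4·(-20.5098)+3/4·(-14.4858)+1/2·(-31.7538)=-42.1236; next y=3/10·18.5098+1·(-42.1236)=-36.57066
n=6: y=-36.57066, sp=-2, e=sp−y=34.57066; I=20.08486, D=e−e_prev=55.08046; u=3/4·34.57066+3/4·20.08486+1/2·55.08046=68.53187; next y=3/10·(-36.57066)+1·68.53187=57.560672
n=7: y=57.560672, sp=-2, e=sp−y=-59.560672; I=-39.475812, D=e−e_prev=-94.131332; u=3/4·(-59.560672)+3/4·(-39.475812)+1/2·(-94.131332)=-121.343029; next y=3/10·57.560672+1·(-121.343029)≈-104.074827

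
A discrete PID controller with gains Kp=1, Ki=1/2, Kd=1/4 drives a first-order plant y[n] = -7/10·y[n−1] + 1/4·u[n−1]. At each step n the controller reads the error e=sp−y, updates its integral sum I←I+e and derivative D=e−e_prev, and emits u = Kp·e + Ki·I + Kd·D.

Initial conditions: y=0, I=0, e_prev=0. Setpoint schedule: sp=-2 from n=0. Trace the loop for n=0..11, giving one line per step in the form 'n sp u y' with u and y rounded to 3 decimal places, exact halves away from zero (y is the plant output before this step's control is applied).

0 -2 -3.500 0.000
1 -2 -2.469 -0.875
2 -2 -4.773 -0.005
3 -2 -3.479 -1.190
4 -2 -6.198 -0.037
5 -2 -4.289 -1.524
6 -2 -7.556 -0.006
7 -2 -4.885 -1.885
8 -2 -8.883 0.098
9 -2 -5.257 -2.290
10 -2 -10.221 0.288
11 -2 -5.391 -2.757

(exact arithmetic carried between steps; '≈' marks a value shown rounded to 6 d.p. or computed from one; I and e_prev carry over from the previous line; the table rounds u and y to 3 d.p., halves away from zero)
n=0: y=0, sp=-2, e=sp−y=-2; I=-2, D=e−e_prev=-2; u=1·(-2)+1/2·(-2)+1/4·(-2)=-3.5; next y=-7/10·0+1/4·(-3.5)=-0.875
n=1: y=-0.875, sp=-2, e=sp−y=-1.125; I=-3.125, D=e−e_prev=0.875; u=1·(-1.125)+1/2·(-3.125)+1/4·0.875=-2.46875; next y=-7/10·(-0.875)+1/4·(-2.46875)≈-0.004688
n=2: y≈-0.004688, sp=-2, e=sp−y≈-1.995313; I≈-5.120313, D=e−e_prev≈-0.870313; u=1·(-1.995313)+1/2·(-5.120313)+1/4·(-0.870313)≈-4.773047; next y=-7/10·(-0.004688)+1/4·(-4.773047)≈-1.189980
n=3: y≈-1.189980, sp=-2, e=sp−y≈-0.810020; I≈-5.930332, D=e−e_prev≈1.185293; u=1·(-0.810020)+1/2·(-5.930332)+1/4·1.185293≈-3.478862; next y=-7/10·(-1.189980)+1/4·(-3.478862)≈-0.036729
n=4: y≈-0.036729, sp=-2, e=sp−y≈-1.963271; I≈-7.893603, D=e−e_prev≈-1.153251; u=1·(-1.963271)+1/2·(-7.893603)+1/4·(-1.153251)≈-6.198385; next y=-7/10·(-0.036729)+1/4·(-6.198385)≈-1.523886
n=5: y≈-1.523886, sp=-2, e=sp−y≈-0.476114; I≈-8.369717, D=e−e_prev≈1.487157; u=1·(-0.476114)+1/2·(-8.369717)+1/4·1.487157≈-4.289184; next y=-7/10·(-1.523886)+1/4·(-4.289184)≈-0.005576
n=6: y≈-0.005576, sp=-2, e=sp−y≈-1.994424; I≈-10.364141, D=e−e_prev≈-1.518310; u=1·(-1.994424)+1/2·(-10.364141)+1/4·(-1.518310)≈-7.556072; next y=-7/10·(-0.005576)+1/4·(-7.556072)≈-1.885115
n=7: y≈-1.885115, sp=-2, e=sp−y≈-0.114885; I≈-10.479026, D=e−e_prev≈1.879539; u=1·(-0.114885)+1/2·(-10.479026)+1/4·1.879539≈-4.884513; next y=-7/10·(-1.885115)+1/4·(-4.884513)≈0.098452
n=8: y≈0.098452, sp=-2, e=sp−y≈-2.098452; I≈-12.577478, D=e−e_prev≈-1.983567; u=1·(-2.098452)+1/2·(-12.577478)+1/4·(-1.983567)≈-8.883083; next y=-7/10·0.098452+1/4·(-8.883083)≈-2.289687
n=9: y≈-2.289687, sp=-2, e=sp−y≈0.289687; I≈-12.287791, D=e−e_prev≈2.388139; u=1·0.289687+1/2·(-12.287791)+1/4·2.388139≈-5.257173; next y=-7/10·(-2.289687)+1/4·(-5.257173)≈0.288488
n=10: y≈0.288488, sp=-2, e=sp−y≈-2.288488; I≈-14.576279, D=e−e_prev≈-2.578175; u=1·(-2.288488)+1/2·(-14.576279)+1/4·(-2.578175)≈-10.221171; next y=-7/10·0.288488+1/4·(-10.221171)≈-2.757234
n=11: y≈-2.757234, sp=-2, e=sp−y≈0.757234; I≈-13.819045, D=e−e_prev≈3.045722; u=1·0.757234+1/2·(-13.819045)+1/4·3.045722≈-5.390858; next y=-7/10·(-2.757234)+1/4·(-5.390858)≈0.582349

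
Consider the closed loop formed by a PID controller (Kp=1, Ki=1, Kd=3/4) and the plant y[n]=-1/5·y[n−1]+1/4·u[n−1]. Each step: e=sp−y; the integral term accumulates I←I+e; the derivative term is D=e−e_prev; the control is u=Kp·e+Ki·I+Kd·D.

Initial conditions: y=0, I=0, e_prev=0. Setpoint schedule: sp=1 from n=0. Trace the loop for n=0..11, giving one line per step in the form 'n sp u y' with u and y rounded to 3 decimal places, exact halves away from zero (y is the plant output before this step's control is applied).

0 1 2.750 0.000
1 1 1.109 0.688
2 1 3.444 0.140
3 1 1.987 0.833
4 1 4.056 0.330
5 1 2.650 0.948
6 1 4.472 0.473
7 1 3.129 1.023
8 1 4.745 0.577
9 1 3.476 1.071
10 1 4.919 0.655
11 1 3.732 1.099

(exact arithmetic carried between steps; '≈' marks a value shown rounded to 6 d.p. or computed from one; I and e_prev carry over from the previous line; the table rounds u and y to 3 d.p., halves away from zero)
n=0: y=0, sp=1, e=sp−y=1; I=1, D=e−e_prev=1; u=1·1+1·1+3/4·1=2.75; next y=-1/5·0+1/4·2.75=0.6875
n=1: y=0.6875, sp=1, e=sp−y=0.3125; I=1.3125, D=e−e_prev=-0.6875; u=1·0.3125+1·1.3125+3/4·(-0.6875)=1.109375; next y=-1/5·0.6875+1/4·1.109375≈0.139844
n=2: y≈0.139844, sp=1, e=sp−y≈0.860156; I≈2.172656, D=e−e_prev≈0.547656; u=1·0.860156+1·2.172656+3/4·0.547656≈3.443555; next y=-1/5·0.139844+1/4·3.443555≈0.832920
n=3: y≈0.832920, sp=1, e=sp−y≈0.167080; I≈2.339736, D=e−e_prev≈-0.693076; u=1·0.167080+1·2.339736+3/4·(-0.693076)≈1.987009; next y=-1/5·0.832920+1/4·1.987009≈0.330168
n=4: y≈0.330168, sp=1, e=sp−y≈0.669832; I≈3.009568, D=e−e_prev≈0.502752; u=1·0.669832+1·3.009568+3/4·0.502752≈4.056463; next y=-1/5·0.330168+1/4·4.056463≈0.948082
n=5: y≈0.948082, sp=1, e=sp−y≈0.051918; I≈3.061486, D=e−e_prev≈-0.617914; u=1·0.051918+1·3.061486+3/4·(-0.617914)≈2.649968; next y=-1/5·0.948082+1/4·2.649968≈0.472876
n=6: y≈0.472876, sp=1, e=sp−y≈0.527124; I≈3.588610, D=e−e_prev≈0.475207; u=1·0.527124+1·3.588610+3/4·0.475207≈4.472139; next y=-1/5·0.472876+1/4·4.472139≈1.023460
n=7: y≈1.023460, sp=1, e=sp−y≈-0.023460; I≈3.565150, D=e−e_prev≈-0.550584; u=1·(-0.023460)+1·3.565150+3/4·(-0.550584)≈3.128753; next y=-1/5·1.023460+1/4·3.128753≈0.577496
n=8: y≈0.577496, sp=1, e=sp−y≈0.422504; I≈3.987654, D=e−e_prev≈0.445964; u=1·0.422504+1·3.987654+3/4·0.445964≈4.744631; next y=-1/5·0.577496+1/4·4.744631≈1.070658
n=9: y≈1.070658, sp=1, e=sp−y≈-0.070658; I≈3.916996, D=e−e_prev≈-0.493162; u=1·(-0.070658)+1·3.916996+3/4·(-0.493162)≈3.476466; next y=-1/5·1.070658+1/4·3.476466≈0.654985
n=10: y≈0.654985, sp=1, e=sp−y≈0.345015; I≈4.262011, D=e−e_prev≈0.415674; u=1·0.345015+1·4.262011+3/4·0.415674≈4.918782; next y=-1/5·0.654985+1/4·4.918782≈1.098698
n=11: y≈1.098698, sp=1, e=sp−y≈-0.098698; I≈4.163313, D=e−e_prev≈-0.443714; u=1·(-0.098698)+1·4.163313+3/4·(-0.443714)≈3.731829; next y=-1/5·1.098698+1/4·3.731829≈0.713218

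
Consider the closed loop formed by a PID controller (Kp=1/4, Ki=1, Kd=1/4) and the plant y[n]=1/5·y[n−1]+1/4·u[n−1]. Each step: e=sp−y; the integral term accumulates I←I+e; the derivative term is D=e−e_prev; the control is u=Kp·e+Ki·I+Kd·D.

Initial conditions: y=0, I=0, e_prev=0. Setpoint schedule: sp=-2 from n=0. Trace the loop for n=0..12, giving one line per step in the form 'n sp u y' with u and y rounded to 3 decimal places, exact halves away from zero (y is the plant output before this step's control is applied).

0 -2 -3.000 0.000
1 -2 -3.375 -0.750
2 -2 -4.447 -0.994
3 -2 -5.039 -1.310
4 -2 -5.491 -1.522
5 -2 -5.789 -1.677
6 -2 -5.992 -1.783
7 -2 -6.128 -1.855
8 -2 -6.219 -1.903
9 -2 -6.280 -1.935
10 -2 -6.320 -1.957
11 -2 -6.347 -1.971
12 -2 -6.365 -1.981

(exact arithmetic carried between steps; '≈' marks a value shown rounded to 6 d.p. or computed from one; I and e_prev carry over from the previous line; the table rounds u and y to 3 d.p., halves away from zero)
n=0: y=0, sp=-2, e=sp−y=-2; I=-2, D=e−e_prev=-2; u=1/4·(-2)+1·(-2)+1/4·(-2)=-3; next y=1/5·0+1/4·(-3)=-0.75
n=1: y=-0.75, sp=-2, e=sp−y=-1.25; I=-3.25, D=e−e_prev=0.75; u=1/4·(-1.25)+1·(-3.25)+1/4·0.75=-3.375; next y=1/5·(-0.75)+1/4·(-3.375)=-0.99375
n=2: y=-0.99375, sp=-2, e=sp−y=-1.00625; I=-4.25625, D=e−e_prev=0.24375; u=1/4·(-1.00625)+1·(-4.25625)+1/4·0.24375=-4.446875; next y=1/5·(-0.99375)+1/4·(-4.446875)≈-1.310469
n=3: y≈-1.310469, sp=-2, e=sp−y≈-0.689531; I≈-4.945781, D=e−e_prev≈0.316719; u=1/4·(-0.689531)+1·(-4.945781)+1/4·0.316719≈-5.038984; next y=1/5·(-1.310469)+1/4·(-5.038984)≈-1.521840
n=4: y≈-1.521840, sp=-2, e=sp−y≈-0.478160; I≈-5.423941, D=e−e_prev≈0.211371; u=1/4·(-0.478160)+1·(-5.423941)+1/4·0.211371≈-5.490639; next y=1/5·(-1.521840)+1/4·(-5.490639)≈-1.677028
n=5: y≈-1.677028, sp=-2, e=sp−y≈-0.322972; I≈-5.746914, D=e−e_prev≈0.155188; u=1/4·(-0.322972)+1·(-5.746914)+1/4·0.155188≈-5.788860; next y=1/5·(-1.677028)+1/4·(-5.788860)≈-1.782621
n=6: y≈-1.782621, sp=-2, e=sp−y≈-0.217379; I≈-5.964293, D=e−e_prev≈0.105593; u=1/4·(-0.217379)+1·(-5.964293)+1/4·0.105593≈-5.992240; next y=1/5·(-1.782621)+1/4·(-5.992240)≈-1.854584
n=7: y≈-1.854584, sp=-2, e=sp−y≈-0.145416; I≈-6.109709, D=e−e_prev≈0.071964; u=1/4·(-0.145416)+1·(-6.109709)+1/4·0.071964≈-6.128072; next y=1/5·(-1.854584)+1/4·(-6.128072)≈-1.902935
n=8: y≈-1.902935, sp=-2, e=sp−y≈-0.097065; I≈-6.206774, D=e−e_prev≈0.048351; u=1/4·(-0.097065)+1·(-6.206774)+1/4·0.048351≈-6.218953; next y=1/5·(-1.902935)+1/4·(-6.218953)≈-1.935325
n=9: y≈-1.935325, sp=-2, e=sp−y≈-0.064675; I≈-6.271449, D=e−e_prev≈0.032390; u=1/4·(-0.064675)+1·(-6.271449)+1/4·0.032390≈-6.279520; next y=1/5·(-1.935325)+1/4·(-6.279520)≈-1.956945
n=10: y≈-1.956945, sp=-2, e=sp−y≈-0.043055; I≈-6.314504, D=e−e_prev≈0.021620; u=1/4·(-0.043055)+1·(-6.314504)+1/4·0.021620≈-6.319863; next y=1/5·(-1.956945)+1/4·(-6.319863)≈-1.971355
n=11: y≈-1.971355, sp=-2, e=sp−y≈-0.028645; I≈-6.343149, D=e−e_prev≈0.014410; u=1/4·(-0.028645)+1·(-6.343149)+1/4·0.014410≈-6.346708; next y=1/5·(-1.971355)+1/4·(-6.346708)≈-1.980948
n=12: y≈-1.980948, sp=-2, e=sp−y≈-0.019052; I≈-6.362201, D=e−e_prev≈0.009593; u=1/4·(-0.019052)+1·(-6.362201)+1/4·0.009593≈-6.364566; next y=1/5·(-1.980948)+1/4·(-6.364566)≈-1.987331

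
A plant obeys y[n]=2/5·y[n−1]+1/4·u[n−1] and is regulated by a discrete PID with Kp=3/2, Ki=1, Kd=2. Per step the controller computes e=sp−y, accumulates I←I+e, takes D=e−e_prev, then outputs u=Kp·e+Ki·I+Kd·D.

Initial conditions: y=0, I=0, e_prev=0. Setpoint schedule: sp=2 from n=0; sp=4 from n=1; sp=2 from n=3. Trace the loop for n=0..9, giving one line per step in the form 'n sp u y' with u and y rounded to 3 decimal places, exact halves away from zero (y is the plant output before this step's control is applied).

0 2 9.000 0.000
1 4 5.875 2.250
2 4 7.591 2.369
3 2 -1.684 2.845
4 2 12.000 0.717
5 2 -2.538 3.287
6 2 13.045 0.680
7 2 -3.687 3.533
8 2 14.173 0.492
9 2 -5.019 3.740

(exact arithmetic carried between steps; '≈' marks a value shown rounded to 6 d.p. or computed from one; I and e_prev carry over from the previous line; the table rounds u and y to 3 d.p., halves away from zero)
n=0: y=0, sp=2, e=sp−y=2; I=2, D=e−e_prev=2; u=3/2·2+1·2+2·2=9; next y=2/5·0+1/4·9=2.25
n=1: y=2.25, sp=4, e=sp−y=1.75; I=3.75, D=e−e_prev=-0.25; u=3/2·1.75+1·3.75+2·(-0.25)=5.875; next y=2/5·2.25+1/4·5.875=2.36875
n=2: y=2.36875, sp=4, e=sp−y=1.63125; I=5.38125, D=e−e_prev=-0.11875; u=3/2·1.63125+1·5.38125+2·(-0.11875)=7.590625; next y=2/5·2.36875+1/4·7.590625≈2.845156
n=3: y≈2.845156, sp=2, e=sp−y≈-0.845156; I≈4.536094, D=e−e_prev≈-2.476406; u=3/2·(-0.845156)+1·4.536094+2·(-2.476406)≈-1.684453; next y=2/5·2.845156+1/4·(-1.684453)≈0.716949
n=4: y≈0.716949, sp=2, e=sp−y≈1.283051; I≈5.819145, D=e−e_prev≈2.128207; u=3/2·1.283051+1·5.819145+2·2.128207≈12.000135; next y=2/5·0.716949+1/4·12.000135≈3.286813
n=5: y≈3.286813, sp=2, e=sp−y≈-1.286813; I≈4.532331, D=e−e_prev≈-2.569864; u=3/2·(-1.286813)+1·4.532331+2·(-2.569864)≈-2.537617; next y=2/5·3.286813+1/4·(-2.537617)≈0.680321
n=6: y≈0.680321, sp=2, e=sp−y≈1.319679; I≈5.852010, D=e−e_prev≈2.606492; u=3/2·1.319679+1·5.852010+2·2.606492≈13.044513; next y=2/5·0.680321+1/4·13.044513≈3.533257
n=7: y≈3.533257, sp=2, e=sp−y≈-1.533257; I≈4.318753, D=e−e_prev≈-2.852936; u=3/2·(-1.533257)+1·4.318753+2·(-2.852936)≈-3.687003; next y=2/5·3.533257+1/4·(-3.687003)≈0.491552
n=8: y≈0.491552, sp=2, e=sp−y≈1.508448; I≈5.827201, D=e−e_prev≈3.041705; u=3/2·1.508448+1·5.827201+2·3.041705≈14.173283; next y=2/5·0.491552+1/4·14.173283≈3.739942
n=9: y≈3.739942, sp=2, e=sp−y≈-1.739942; I≈4.087260, D=e−e_prev≈-3.248390; u=3/2·(-1.739942)+1·4.087260+2·(-3.248390)≈-5.019432; next y=2/5·3.739942+1/4·(-5.019432)≈0.241119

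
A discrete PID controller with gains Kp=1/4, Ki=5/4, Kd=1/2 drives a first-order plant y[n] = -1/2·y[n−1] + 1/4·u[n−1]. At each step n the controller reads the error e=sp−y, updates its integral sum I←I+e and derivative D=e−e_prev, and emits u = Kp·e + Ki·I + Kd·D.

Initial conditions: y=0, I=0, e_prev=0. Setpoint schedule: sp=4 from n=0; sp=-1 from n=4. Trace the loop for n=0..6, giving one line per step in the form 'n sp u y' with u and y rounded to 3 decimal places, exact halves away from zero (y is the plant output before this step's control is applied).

(exact arithmetic carried between steps; '≈' marks a value shown rounded to 6 d.p. or computed from one; I and e_prev carry over from the previous line; the table rounds u and y to 3 d.p., halves away from zero)
n=0: y=0, sp=4, e=sp−y=4; I=4, D=e−e_prev=4; u=1/4·4+5/4·4+1/2·4=8; next y=-1/2·0+1/4·8=2
n=1: y=2, sp=4, e=sp−y=2; I=6, D=e−e_prev=-2; u=1/4·2+5/4·6+1/2·(-2)=7; next y=-1/2·2+1/4·7=0.75
n=2: y=0.75, sp=4, e=sp−y=3.25; I=9.25, D=e−e_prev=1.25; u=1/4·3.25+5/4·9.25+1/2·1.25=13; next y=-1/2·0.75+1/4·13=2.875
n=3: y=2.875, sp=4, e=sp−y=1.125; I=10.375, D=e−e_prev=-2.125; u=1/4·1.125+5/4·10.375+1/2·(-2.125)=12.1875; next y=-1/2·2.875+1/4·12.1875=1.609375
n=4: y=1.609375, sp=-1, e=sp−y=-2.609375; I=7.765625, D=e−e_prev=-3.734375; u=1/4·(-2.609375)+5/4·7.765625+1/2·(-3.734375)=7.1875; next y=-1/2·1.609375+1/4·7.1875≈0.992188
n=5: y≈0.992188, sp=-1, e=sp−y≈-1.992188; I≈5.773438, D=e−e_prev≈0.617188; u=1/4·(-1.992188)+5/4·5.773438+1/2·0.617188≈7.027344; next y=-1/2·0.992188+1/4·7.027344≈1.260742
n=6: y≈1.260742, sp=-1, e=sp−y≈-2.260742; I≈3.512695, D=e−e_prev≈-0.268555; u=1/4·(-2.260742)+5/4·3.512695+1/2·(-0.268555)≈3.691406; next y=-1/2·1.260742+1/4·3.691406≈0.292480

0 4 8.000 0.000
1 4 7.000 2.000
2 4 13.000 0.750
3 4 12.188 2.875
4 -1 7.188 1.609
5 -1 7.027 0.992
6 -1 3.691 1.261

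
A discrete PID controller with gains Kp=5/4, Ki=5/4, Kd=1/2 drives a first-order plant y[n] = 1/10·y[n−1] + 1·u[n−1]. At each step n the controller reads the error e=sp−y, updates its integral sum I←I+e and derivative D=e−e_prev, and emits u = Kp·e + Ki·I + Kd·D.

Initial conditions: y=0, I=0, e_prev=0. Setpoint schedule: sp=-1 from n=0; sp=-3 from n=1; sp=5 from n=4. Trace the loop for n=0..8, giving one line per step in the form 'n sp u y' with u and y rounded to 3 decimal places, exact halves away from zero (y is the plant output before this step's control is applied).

0 -1 -3.000 0.000
1 -3 -0.750 -3.000
2 -3 -7.100 -1.050
3 -3 9.903 -7.205
4 5 -13.080 9.182
5 5 49.917 -12.162
6 5 -121.890 48.701
7 5 351.077 -117.020
8 5 -948.443 339.375

(exact arithmetic carried between steps; '≈' marks a value shown rounded to 6 d.p. or computed from one; I and e_prev carry over from the previous line; the table rounds u and y to 3 d.p., halves away from zero)
n=0: y=0, sp=-1, e=sp−y=-1; I=-1, D=e−e_prev=-1; u=5/4·(-1)+5/4·(-1)+1/2·(-1)=-3; next y=1/10·0+1·(-3)=-3
n=1: y=-3, sp=-3, e=sp−y=0; I=-1, D=e−e_prev=1; u=5/4·0+5/4·(-1)+1/2·1=-0.75; next y=1/10·(-3)+1·(-0.75)=-1.05
n=2: y=-1.05, sp=-3, e=sp−y=-1.95; I=-2.95, D=e−e_prev=-1.95; u=5/4·(-1.95)+5/4·(-2.95)+1/2·(-1.95)=-7.1; next y=1/10·(-1.05)+1·(-7.1)=-7.205
n=3: y=-7.205, sp=-3, e=sp−y=4.205; I=1.255, D=e−e_prev=6.155; u=5/4·4.205+5/4·1.255+1/2·6.155=9.9025; next y=1/10·(-7.205)+1·9.9025=9.182
n=4: y=9.182, sp=5, e=sp−y=-4.182; I=-2.927, D=e−e_prev=-8.387; u=5/4·(-4.182)+5/4·(-2.927)+1/2·(-8.387)=-13.07975; next y=1/10·9.182+1·(-13.07975)=-12.16155
n=5: y=-12.16155, sp=5, e=sp−y=17.16155; I=14.23455, D=e−e_prev=21.34355; u=5/4·17.16155+5/4·14.23455+1/2·21.34355=49.9169; next y=1/10·(-12.16155)+1·49.9169=48.700745
n=6: y=48.700745, sp=5, e=sp−y=-43.700745; I=-29.466195, D=e−e_prev=-60.862295; u=5/4·(-43.700745)+5/4·(-29.466195)+1/2·(-60.862295)≈-121.889823; next y=1/10·48.700745+1·(-121.889823)≈-117.019748
n=7: y=-117.019748, sp=5, e=sp−y=122.019748; I=92.553553, D=e−e_prev=165.720493; u=5/4·122.019748+5/4·92.553553+1/2·165.720493≈351.076873; next y=1/10·(-117.019748)+1·351.076873≈339.374898
n=8: y≈339.374898, sp=5, e=sp−y≈-334.374898; I≈-241.821345, D=e−e_prev≈-456.394646; u=5/4·(-334.374898)+5/4·(-241.821345)+1/2·(-456.394646)≈-948.442627; next y=1/10·339.374898+1·(-948.442627)≈-914.505137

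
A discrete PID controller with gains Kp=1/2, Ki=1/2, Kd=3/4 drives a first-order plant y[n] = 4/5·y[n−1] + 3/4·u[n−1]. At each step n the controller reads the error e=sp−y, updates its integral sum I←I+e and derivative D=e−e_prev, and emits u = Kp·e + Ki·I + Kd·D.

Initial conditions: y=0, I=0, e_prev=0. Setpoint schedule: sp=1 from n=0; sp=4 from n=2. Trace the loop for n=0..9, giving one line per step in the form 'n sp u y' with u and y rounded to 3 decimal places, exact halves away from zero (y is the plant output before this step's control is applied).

0 1 1.750 0.000
1 1 -0.797 1.313
2 4 6.787 0.452
3 4 -3.084 5.452
4 4 5.895 2.049
5 4 -2.702 6.060
6 4 4.944 2.822
7 4 -2.397 5.966
8 4 4.212 2.975
9 4 -2.006 5.539

(exact arithmetic carried between steps; '≈' marks a value shown rounded to 6 d.p. or computed from one; I and e_prev carry over from the previous line; the table rounds u and y to 3 d.p., halves away from zero)
n=0: y=0, sp=1, e=sp−y=1; I=1, D=e−e_prev=1; u=1/2·1+1/2·1+3/4·1=1.75; next y=4/5·0+3/4·1.75=1.3125
n=1: y=1.3125, sp=1, e=sp−y=-0.3125; I=0.6875, D=e−e_prev=-1.3125; u=1/2·(-0.3125)+1/2·0.6875+3/4·(-1.3125)=-0.796875; next y=4/5·1.3125+3/4·(-0.796875)≈0.452344
n=2: y≈0.452344, sp=4, e=sp−y≈3.547656; I≈4.235156, D=e−e_prev≈3.860156; u=1/2·3.547656+1/2·4.235156+3/4·3.860156≈6.786523; next y=4/5·0.452344+3/4·6.786523≈5.451768
n=3: y≈5.451768, sp=4, e=sp−y≈-1.451768; I≈2.783389, D=e−e_prev≈-4.999424; u=1/2·(-1.451768)+1/2·2.783389+3/4·(-4.999424)≈-3.083757; next y=4/5·5.451768+3/4·(-3.083757)≈2.048596
n=4: y≈2.048596, sp=4, e=sp−y≈1.951404; I≈4.734793, D=e−e_prev≈3.403172; u=1/2·1.951404+1/2·4.734793+3/4·3.403172≈5.895477; next y=4/5·2.048596+3/4·5.895477≈6.060485
n=5: y≈6.060485, sp=4, e=sp−y≈-2.060485; I≈2.674308, D=e−e_prev≈-4.011888; u=1/2·(-2.060485)+1/2·2.674308+3/4·(-4.011888)≈-2.702005; next y=4/5·6.060485+3/4·(-2.702005)≈2.821884
n=6: y≈2.821884, sp=4, e=sp−y≈1.178116; I≈3.852424, D=e−e_prev≈3.238600; u=1/2·1.178116+1/2·3.852424+3/4·3.238600≈4.944220; next y=4/5·2.821884+3/4·4.944220≈5.965672
n=7: y≈5.965672, sp=4, e=sp−y≈-1.965672; I≈1.886751, D=e−e_prev≈-3.143788; u=1/2·(-1.965672)+1/2·1.886751+3/4·(-3.143788)≈-2.397302; next y=4/5·5.965672+3/4·(-2.397302)≈2.974562
n=8: y≈2.974562, sp=4, e=sp−y≈1.025438; I≈2.912190, D=e−e_prev≈2.991111; u=1/2·1.025438+1/2·2.912190+3/4·2.991111≈4.212147; next y=4/5·2.974562+3/4·4.212147≈5.538760
n=9: y≈5.538760, sp=4, e=sp−y≈-1.538760; I≈1.373430, D=e−e_prev≈-2.564198; u=1/2·(-1.538760)+1/2·1.373430+3/4·(-2.564198)≈-2.005813; next y=4/5·5.538760+3/4·(-2.005813)≈2.926648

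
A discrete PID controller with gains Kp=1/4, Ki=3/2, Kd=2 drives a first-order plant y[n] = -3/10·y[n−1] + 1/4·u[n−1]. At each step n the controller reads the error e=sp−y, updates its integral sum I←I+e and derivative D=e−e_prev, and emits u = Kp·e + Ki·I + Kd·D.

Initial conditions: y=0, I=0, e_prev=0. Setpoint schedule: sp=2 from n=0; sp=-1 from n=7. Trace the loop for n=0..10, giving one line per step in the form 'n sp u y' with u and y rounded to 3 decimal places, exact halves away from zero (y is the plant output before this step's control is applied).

(exact arithmetic carried between steps; '≈' marks a value shown rounded to 6 d.p. or computed from one; I and e_prev carry over from the previous line; the table rounds u and y to 3 d.p., halves away from zero)
n=0: y=0, sp=2, e=sp−y=2; I=2, D=e−e_prev=2; u=1/4·2+3/2·2+2·2=7.5; next y=-3/10·0+1/4·7.5=1.875
n=1: y=1.875, sp=2, e=sp−y=0.125; I=2.125, D=e−e_prev=-1.875; u=1/4·0.125+3/2·2.125+2·(-1.875)=-0.53125; next y=-3/10·1.875+1/4·(-0.53125)≈-0.695313
n=2: y≈-0.695313, sp=2, e=sp−y≈2.695313; I≈4.820313, D=e−e_prev≈2.570313; u=1/4·2.695313+3/2·4.820313+2·2.570313≈13.044922; next y=-3/10·(-0.695313)+1/4·13.044922≈3.469824
n=3: y≈3.469824, sp=2, e=sp−y≈-1.469824; I≈3.350488, D=e−e_prev≈-4.165137; u=1/4·(-1.469824)+3/2·3.350488+2·(-4.165137)≈-3.671997; next y=-3/10·3.469824+1/4·(-3.671997)≈-1.958947
n=4: y≈-1.958947, sp=2, e=sp−y≈3.958947; I≈7.309435, D=e−e_prev≈5.428771; u=1/4·3.958947+3/2·7.309435+2·5.428771≈22.811430; next y=-3/10·(-1.958947)+1/4·22.811430≈6.290542
n=5: y≈6.290542, sp=2, e=sp−y≈-4.290542; I≈3.018893, D=e−e_prev≈-8.249488; u=1/4·(-4.290542)+3/2·3.018893+2·(-8.249488)≈-13.043272; next y=-3/10·6.290542+1/4·(-13.043272)≈-5.147980
n=6: y≈-5.147980, sp=2, e=sp−y≈7.147980; I≈10.166874, D=e−e_prev≈11.438522; u=1/4·7.147980+3/2·10.166874+2·11.438522≈39.914349; next y=-3/10·(-5.147980)+1/4·39.914349≈11.522981
n=7: y≈11.522981, sp=-1, e=sp−y≈-12.522981; I≈-2.356108, D=e−e_prev≈-19.670962; u=1/4·(-12.522981)+3/2·(-2.356108)+2·(-19.670962)≈-46.006831; next y=-3/10·11.522981+1/4·(-46.006831)≈-14.958602
n=8: y≈-14.958602, sp=-1, e=sp−y≈13.958602; I≈11.602494, D=e−e_prev≈26.481584; u=1/4·13.958602+3/2·11.602494+2·26.481584≈73.856559; next y=-3/10·(-14.958602)+1/4·73.856559≈22.951720
n=9: y≈22.951720, sp=-1, e=sp−y≈-23.951720; I≈-12.349226, D=e−e_prev≈-37.910323; u=1/4·(-23.951720)+3/2·(-12.349226)+2·(-37.910323)≈-100.332414; next y=-3/10·22.951720+1/4·(-100.332414)≈-31.968620
n=10: y≈-31.968620, sp=-1, e=sp−y≈30.968620; I≈18.619394, D=e−e_prev≈54.920340; u=1/4·30.968620+3/2·18.619394+2·54.920340≈145.511926; next y=-3/10·(-31.968620)+1/4·145.511926≈45.968567

0 2 7.500 0.000
1 2 -0.531 1.875
2 2 13.045 -0.695
3 2 -3.672 3.470
4 2 22.811 -1.959
5 2 -13.043 6.291
6 2 39.914 -5.148
7 -1 -46.007 11.523
8 -1 73.857 -14.959
9 -1 -100.332 22.952
10 -1 145.512 -31.969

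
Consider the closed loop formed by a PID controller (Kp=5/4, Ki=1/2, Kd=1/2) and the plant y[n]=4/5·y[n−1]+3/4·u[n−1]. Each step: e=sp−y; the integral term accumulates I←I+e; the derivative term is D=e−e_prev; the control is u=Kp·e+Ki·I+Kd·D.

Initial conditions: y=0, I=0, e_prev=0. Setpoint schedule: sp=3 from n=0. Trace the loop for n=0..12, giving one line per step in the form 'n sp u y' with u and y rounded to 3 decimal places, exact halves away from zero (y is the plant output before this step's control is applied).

0 3 6.750 0.000
1 3 -4.641 5.063
2 3 6.969 0.570
3 3 -5.566 5.682
4 3 7.599 0.371
5 3 -6.398 5.996
6 3 8.411 -0.002
7 3 -7.282 6.307
8 3 9.345 -0.415
9 3 -8.265 6.676
10 3 10.394 -0.858
11 3 -9.370 7.110
12 3 11.570 -1.340

(exact arithmetic carried between steps; '≈' marks a value shown rounded to 6 d.p. or computed from one; I and e_prev carry over from the previous line; the table rounds u and y to 3 d.p., halves away from zero)
n=0: y=0, sp=3, e=sp−y=3; I=3, D=e−e_prev=3; u=5/4·3+1/2·3+1/2·3=6.75; next y=4/5·0+3/4·6.75=5.0625
n=1: y=5.0625, sp=3, e=sp−y=-2.0625; I=0.9375, D=e−e_prev=-5.0625; u=5/4·(-2.0625)+1/2·0.9375+1/2·(-5.0625)=-4.640625; next y=4/5·5.0625+3/4·(-4.640625)≈0.569531
n=2: y≈0.569531, sp=3, e=sp−y≈2.430469; I≈3.367969, D=e−e_prev≈4.492969; u=5/4·2.430469+1/2·3.367969+1/2·4.492969≈6.968555; next y=4/5·0.569531+3/4·6.968555≈5.682041
n=3: y≈5.682041, sp=3, e=sp−y≈-2.682041; I≈0.685928, D=e−e_prev≈-5.112510; u=5/4·(-2.682041)+1/2·0.685928+1/2·(-5.112510)≈-5.565842; next y=4/5·5.682041+3/4·(-5.565842)≈0.371251
n=4: y≈0.371251, sp=3, e=sp−y≈2.628749; I≈3.314677, D=e−e_prev≈5.310790; u=5/4·2.628749+1/2·3.314677+1/2·5.310790≈7.598669; next y=4/5·0.371251+3/4·7.598669≈5.996003
n=5: y≈5.996003, sp=3, e=sp−y≈-2.996003; I≈0.318674, D=e−e_prev≈-5.624752; u=5/4·(-2.996003)+1/2·0.318674+1/2·(-5.624752)≈-6.398043; next y=4/5·5.996003+3/4·(-6.398043)≈-0.001730
n=6: y≈-0.001730, sp=3, e=sp−y≈3.001730; I≈3.320403, D=e−e_prev≈5.997733; u=5/4·3.001730+1/2·3.320403+1/2·5.997733≈8.411230; next y=4/5·(-0.001730)+3/4·8.411230≈6.307039
n=7: y≈6.307039, sp=3, e=sp−y≈-3.307039; I≈0.013365, D=e−e_prev≈-6.308769; u=5/4·(-3.307039)+1/2·0.013365+1/2·(-6.308769)≈-7.281501; next y=4/5·6.307039+3/4·(-7.281501)≈-0.415494
n=8: y≈-0.415494, sp=3, e=sp−y≈3.415494; I≈3.428859, D=e−e_prev≈6.722533; u=5/4·3.415494+1/2·3.428859+1/2·6.722533≈9.345064; next y=4/5·(-0.415494)+3/4·9.345064≈6.676403
n=9: y≈6.676403, sp=3, e=sp−y≈-3.676403; I≈-0.247544, D=e−e_prev≈-7.091897; u=5/4·(-3.676403)+1/2·(-0.247544)+1/2·(-7.091897)≈-8.265223; next y=4/5·6.676403+3/4·(-8.265223)≈-0.857796
n=10: y≈-0.857796, sp=3, e=sp−y≈3.857796; I≈3.610252, D=e−e_prev≈7.534198; u=5/4·3.857796+1/2·3.610252+1/2·7.534198≈10.394469; next y=4/5·(-0.857796)+3/4·10.394469≈7.109616
n=11: y≈7.109616, sp=3, e=sp−y≈-4.109616; I≈-0.499364, D=e−e_prev≈-7.967411; u=5/4·(-4.109616)+1/2·(-0.499364)+1/2·(-7.967411)≈-9.370407; next y=4/5·7.109616+3/4·(-9.370407)≈-1.340113
n=12: y≈-1.340113, sp=3, e=sp−y≈4.340113; I≈3.840749, D=e−e_prev≈8.449728; u=5/4·4.340113+1/2·3.840749+1/2·8.449728≈11.570380; next y=4/5·(-1.340113)+3/4·11.570380≈7.605694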